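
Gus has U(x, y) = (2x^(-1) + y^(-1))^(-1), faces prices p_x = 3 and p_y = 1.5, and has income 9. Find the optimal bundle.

For CES with ρ = -1, MRS = (2/1)·(y/x)^2.
Tangency: set MRS = p_x/p_y = 3/1.5 = 2.
So (y/x)^2 = 1; taking the square root, y/x = 1, i.e. y = x.
Substitute into the budget 3·x + 1.5·y = 9: 4.5·x = 9, so x* = 2 and y* = 2.

x* = 2, y* = 2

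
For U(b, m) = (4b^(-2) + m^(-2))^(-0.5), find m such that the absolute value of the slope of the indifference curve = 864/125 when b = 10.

m = 12

For CES with ρ = -2, MRS = (4/1)·(m/b)^3.
Setting (4/1)·(m/10)^3 = 864/125 gives (m/10)^3 = 216/125, so m/10 = 1.2 and m = 12.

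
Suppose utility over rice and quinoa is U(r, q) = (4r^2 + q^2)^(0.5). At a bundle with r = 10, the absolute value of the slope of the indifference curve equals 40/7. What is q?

q = 7

For CES with ρ = 2, MRS = (4/1)·(q/r)^(-1).
Setting (4/1)·(q/10)^(-1) = 40/7 gives (q/10)^(-1) = 10/7, so q/10 = 0.7 and q = 7.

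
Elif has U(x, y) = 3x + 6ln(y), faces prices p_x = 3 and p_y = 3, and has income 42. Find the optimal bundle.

x* = 12, y* = 2

MU_x = 3, MU_y = 6/y.
MRS = 3 ÷ (6/y).
Tangency: set MRS = p_x/p_y = 3/3 = 1.
MRS depends only on y: 0.5·y = 1 ⇒ y* = 1/0.5 = 2.
From the budget, 3·x = 42 − 3·2 = 36, so x* = 12.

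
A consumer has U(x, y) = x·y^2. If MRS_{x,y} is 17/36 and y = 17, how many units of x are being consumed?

MU_x = y^2 and MU_y = 2·x·y.
MRS = MU_x/MU_y = (1/2)·y/x.
Substitute y = 17: MRS = 8.5/x. Setting 8.5/x = 17/36 gives x = 8.5/(17/36) = 18.

x = 18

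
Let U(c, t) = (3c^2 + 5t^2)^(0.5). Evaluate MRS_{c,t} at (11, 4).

For CES with ρ = 2, MRS = (3/5)·(t/c)^(-1).
At (11, 4): MRS = 1.65.
So at (11, 4) the consumer would give up 1.65 units of t for one more unit of c.

MRS = 1.65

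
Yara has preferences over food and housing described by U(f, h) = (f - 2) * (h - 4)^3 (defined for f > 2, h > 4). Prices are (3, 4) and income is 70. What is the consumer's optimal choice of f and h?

MU_f = (h−4)^3, MU_h = 3·(f−2)·(h−4)^2.
MRS = (1/3)·(h−4)/(f−2).
Tangency: set MRS = p_f/p_h = 3/4 = 0.75.
So (1/3)·(h − 4)/(f − 2) = 0.75, i.e. (h − 4) = 2.25·(f − 2).
Rewrite the budget in excess-of-subsistence terms: 3·(f − 2) + 4·(h − 4) = 70 − 3·2 − 4·4 = 48.
Substituting, 12·(f − 2) = 48, so f − 2 = 4 and f* = 6.
Then h − 4 = 2.25·4 = 9, so h* = 13.

f* = 6, h* = 13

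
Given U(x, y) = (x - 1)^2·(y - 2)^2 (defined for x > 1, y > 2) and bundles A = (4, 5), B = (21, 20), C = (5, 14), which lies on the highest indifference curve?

Bundle B

Evaluate utility at each bundle:
U(A) = 81.
U(B) = 129600.
U(C) = 2304.
Highest utility is B, so B ≻ C ≻ A.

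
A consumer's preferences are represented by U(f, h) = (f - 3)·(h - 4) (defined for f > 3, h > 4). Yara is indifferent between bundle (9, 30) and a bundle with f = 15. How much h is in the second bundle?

h = 17

U(9, 30) = 156.
Set U(15, h) = 156 and solve.
With f = 15: (15 − 3) = 12, so (h − 4) = 156/12 = 13.
So h = 4 + 13 = 17.
Check: U(15, 17) = 156.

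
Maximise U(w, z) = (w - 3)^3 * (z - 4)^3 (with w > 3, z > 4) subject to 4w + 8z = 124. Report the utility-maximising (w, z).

MU_w = 3·(w−3)^2·(z−4)^3, MU_z = 3·(w−3)^3·(z−4)^2.
MRS = (z−4)/(w−3).
Tangency: set MRS = p_w/p_z = 4/8 = 0.5.
So (z − 4)/(w − 3) = 0.5, i.e. (z − 4) = 0.5·(w − 3).
Rewrite the budget in excess-of-subsistence terms: 4·(w − 3) + 8·(z − 4) = 124 − 4·3 − 8·4 = 80.
Substituting, 8·(w − 3) = 80, so w − 3 = 10 and w* = 13.
Then z − 4 = 0.5·10 = 5, so z* = 9.

w* = 13, z* = 9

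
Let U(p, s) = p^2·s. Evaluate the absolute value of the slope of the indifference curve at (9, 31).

MRS = 62/9

MU_p = 2·p·s and MU_s = p^2.
MRS = MU_p/MU_s = (2/1)·s/p.
At (9, 31): MRS = 62/9.
That is, one extra unit of p is worth 62/9 units of s at the margin.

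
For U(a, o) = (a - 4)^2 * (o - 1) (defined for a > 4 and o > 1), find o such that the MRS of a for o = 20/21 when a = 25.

o = 11

MU_a = 2·(a−4)·(o−1), MU_o = (a−4)^2.
MRS = (2/1)·(o−1)/(a−4).
Substitute a = 25: MRS = (o − 1)/10.5. Setting this equal to 20/21 gives o − 1 = (20/21)·10.5 = 10, so o = 11.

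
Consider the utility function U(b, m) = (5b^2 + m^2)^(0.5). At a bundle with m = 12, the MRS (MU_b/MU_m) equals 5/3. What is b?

For CES with ρ = 2, MRS = (5/1)·(m/b)^(-1).
Setting (5/1)·(12/b)^(-1) = 5/3 gives (12/b)^(-1) = 1/3, so 12/b = 3 and b = 4.

b = 4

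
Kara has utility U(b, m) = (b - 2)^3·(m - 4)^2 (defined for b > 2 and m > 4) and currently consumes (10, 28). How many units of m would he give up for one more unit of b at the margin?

MU_b = 3·(b−2)^2·(m−4)^2, MU_m = 2·(b−2)^3·(m−4).
MRS = (3/2)·(m−4)/(b−2).
At (10, 28): MRS = 4.5.
So at (10, 28) the consumer would give up 4.5 units of m for one more unit of b.

MRS = 4.5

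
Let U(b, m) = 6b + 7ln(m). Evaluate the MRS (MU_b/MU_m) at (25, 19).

MU_b = 6, MU_m = 7/m.
MRS = 6 ÷ (7/m).
At (25, 19): MRS = 114/7.
The indifference curve has slope −114/7 at this bundle.

MRS = 114/7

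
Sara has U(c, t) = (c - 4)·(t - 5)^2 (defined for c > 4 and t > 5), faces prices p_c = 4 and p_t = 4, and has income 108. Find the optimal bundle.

MU_c = (t−5)^2, MU_t = 2·(c−4)·(t−5).
MRS = (1/2)·(t−5)/(c−4).
Tangency: set MRS = p_c/p_t = 4/4 = 1.
So (1/2)·(t − 5)/(c − 4) = 1, i.e. (t − 5) = 2·(c − 4).
Rewrite the budget in excess-of-subsistence terms: 4·(c − 4) + 4·(t − 5) = 108 − 4·4 − 4·5 = 72.
Substituting, 12·(c − 4) = 72, so c − 4 = 6 and c* = 10.
Then t − 5 = 2·6 = 12, so t* = 17.

c* = 10, t* = 17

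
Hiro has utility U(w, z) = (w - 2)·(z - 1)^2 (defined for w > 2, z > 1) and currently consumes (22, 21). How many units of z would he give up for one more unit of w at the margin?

MU_w = (z−1)^2, MU_z = 2·(w−2)·(z−1).
MRS = (1/2)·(z−1)/(w−2).
At (22, 21): MRS = 0.5.
That is, one extra unit of w is worth 0.5 units of z at the margin.

MRS = 0.5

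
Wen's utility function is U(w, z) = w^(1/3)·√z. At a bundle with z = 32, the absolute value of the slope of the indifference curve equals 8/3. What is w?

MU_w = 1/3·w^(-2/3)·√z and MU_z = 0.5·w^(1/3)·z^(-0.5).
MRS = MU_w/MU_z = (2/3)·z/w.
Substitute z = 32: MRS = (64/3)/w. Setting (64/3)/w = 8/3 gives w = (64/3)/(8/3) = 8.

w = 8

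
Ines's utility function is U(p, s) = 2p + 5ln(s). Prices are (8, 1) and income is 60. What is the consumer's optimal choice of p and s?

p* = 5, s* = 20

MU_p = 2, MU_s = 5/s.
MRS = 2 ÷ (5/s).
Tangency: set MRS = p_p/p_s = 8/1 = 8.
MRS depends only on s: 0.4·s = 8 ⇒ s* = 8/0.4 = 20.
From the budget, 8·p = 60 − 1·20 = 40, so p* = 5.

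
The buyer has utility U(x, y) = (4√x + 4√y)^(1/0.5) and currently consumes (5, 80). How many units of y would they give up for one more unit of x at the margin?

For CES with ρ = 0.5, MRS = √(y/x).
At (5, 80): MRS = 4.
That is, one extra unit of x is worth 4 units of y at the margin.

MRS = 4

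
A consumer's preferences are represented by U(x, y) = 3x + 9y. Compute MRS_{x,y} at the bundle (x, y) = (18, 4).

MU_x = 3, MU_y = 9, so MRS = 3/9 = 1/3 at every bundle.
At (18, 4): MRS = 1/3.
That is, one extra unit of x is worth 1/3 units of y at the margin.

MRS = 1/3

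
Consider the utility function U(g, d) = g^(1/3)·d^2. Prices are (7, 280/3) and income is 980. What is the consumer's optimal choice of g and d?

g* = 20, d* = 9

MU_g = 1/3·g^(-2/3)·d^2 and MU_d = 2·g^(1/3)·d.
MRS = MU_g/MU_d = (1/6)·d/g.
Tangency: set MRS = p_g/p_d = 7/(280/3) = 3/40.
So (1/6)·d/g = 3/40, i.e. d = 0.45·g.
Substitute into the budget 7·g + (280/3)·d = 980: 49·g = 980, so g* = 20.
Then d* = 0.45·20 = 9.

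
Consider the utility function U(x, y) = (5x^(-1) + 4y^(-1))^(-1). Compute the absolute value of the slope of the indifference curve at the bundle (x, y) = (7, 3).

MRS = 45/196

For CES with ρ = -1, MRS = (5/4)·(y/x)^2.
At (7, 3): MRS = 45/196.
So at (7, 3) the consumer would give up 45/196 units of y for one more unit of x.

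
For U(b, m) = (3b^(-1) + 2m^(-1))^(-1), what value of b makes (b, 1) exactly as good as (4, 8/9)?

b = 3

U depends on (b, m) only through S = 3b^(-1) + 2m^(-1), so equal utility means equal S. At (4, 8/9): S = 3.
With m = 1: 2·1^(-1) = 2, so 3b^(-1) = 3 − 2 = 1, i.e. b^(-1) = 1/3.
Hence b = 1/(1/3) = 3.
Check: U(3, 1) = 0.3333.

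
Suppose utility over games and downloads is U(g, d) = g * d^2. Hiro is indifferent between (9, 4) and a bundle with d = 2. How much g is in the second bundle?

g = 36

U(9, 4) = 144.
Set U(g, 2) = 144 and solve.
With d = 2: 2^2 = 4, so g = 144/4 = 36.
Check: U(36, 2) = 144.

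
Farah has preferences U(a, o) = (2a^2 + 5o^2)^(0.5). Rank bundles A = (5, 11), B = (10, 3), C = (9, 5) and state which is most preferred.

Evaluate utility at each bundle:
U(A) = 25.593.
U(B) = 15.652.
U(C) = 16.941.
Highest utility is A, so A ≻ C ≻ B.

Bundle A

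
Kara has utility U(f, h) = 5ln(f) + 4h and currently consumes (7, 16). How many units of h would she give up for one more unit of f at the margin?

MRS = 5/28

MU_f = 5/f, MU_h = 4.
MRS = 5/f ÷ 4.
At (7, 16): MRS = 5/28.
So at (7, 16) the consumer would give up 5/28 units of h for one more unit of f.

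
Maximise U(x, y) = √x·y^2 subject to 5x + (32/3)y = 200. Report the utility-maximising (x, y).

MU_x = 0.5·x^(-0.5)·y^2 and MU_y = 2·√x·y.
MRS = MU_x/MU_y = (0.25)·y/x.
Tangency: set MRS = p_x/p_y = 5/(32/3) = 15/32.
So (0.25)·y/x = 15/32, i.e. y = 1.875·x.
Substitute into the budget 5·x + (32/3)·y = 200: 25·x = 200, so x* = 8.
Then y* = 1.875·8 = 15.

x* = 8, y* = 15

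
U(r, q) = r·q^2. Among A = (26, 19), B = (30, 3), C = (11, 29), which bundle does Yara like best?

Bundle A

Evaluate utility at each bundle:
U(A) = 9386.
U(B) = 270.
U(C) = 9251.
Highest utility is A, so A ≻ C ≻ B.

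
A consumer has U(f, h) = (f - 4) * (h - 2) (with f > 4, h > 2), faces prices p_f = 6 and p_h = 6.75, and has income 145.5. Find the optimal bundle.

f* = 13, h* = 10

MU_f = (h−2), MU_h = (f−4).
MRS = (h−2)/(f−4).
Tangency: set MRS = p_f/p_h = 6/6.75 = 8/9.
So (h − 2)/(f − 4) = 8/9, i.e. (h − 2) = (8/9)·(f − 4).
Rewrite the budget in excess-of-subsistence terms: 6·(f − 4) + 6.75·(h − 2) = 145.5 − 6·4 − 6.75·2 = 108.
Substituting, 12·(f − 4) = 108, so f − 4 = 9 and f* = 13.
Then h − 2 = (8/9)·9 = 8, so h* = 10.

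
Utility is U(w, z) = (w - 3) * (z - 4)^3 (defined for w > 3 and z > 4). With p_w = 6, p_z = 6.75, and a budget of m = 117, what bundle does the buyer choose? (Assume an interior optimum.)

w* = 6, z* = 12

MU_w = (z−4)^3, MU_z = 3·(w−3)·(z−4)^2.
MRS = (1/3)·(z−4)/(w−3).
Tangency: set MRS = p_w/p_z = 6/6.75 = 8/9.
So (1/3)·(z − 4)/(w − 3) = 8/9, i.e. (z − 4) = (8/3)·(w − 3).
Rewrite the budget in excess-of-subsistence terms: 6·(w − 3) + 6.75·(z − 4) = 117 − 6·3 − 6.75·4 = 72.
Substituting, 24·(w − 3) = 72, so w − 3 = 3 and w* = 6.
Then z − 4 = (8/3)·3 = 8, so z* = 12.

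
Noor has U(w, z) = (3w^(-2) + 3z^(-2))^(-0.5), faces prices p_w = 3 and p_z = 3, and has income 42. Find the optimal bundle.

w* = 7, z* = 7

For CES with ρ = -2, MRS = (z/w)^3.
Tangency: set MRS = p_w/p_z = 3/3 = 1.
So (z/w)^3 = 1; taking the cube root, z/w = 1, i.e. z = w.
Substitute into the budget 3·w + 3·z = 42: 6·w = 42, so w* = 7 and z* = 7.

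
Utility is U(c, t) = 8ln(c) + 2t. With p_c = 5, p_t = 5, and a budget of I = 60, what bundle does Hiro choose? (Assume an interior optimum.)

c* = 4, t* = 8

MU_c = 8/c, MU_t = 2.
MRS = 8/c ÷ 2.
Tangency: set MRS = p_c/p_t = 5/5 = 1.
MRS depends only on c: 4/c = 1 ⇒ c* = 4/1 = 4.
From the budget, 5·t = 60 − 5·4 = 40, so t* = 8.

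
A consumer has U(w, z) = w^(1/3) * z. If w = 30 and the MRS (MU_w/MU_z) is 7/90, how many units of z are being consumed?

MU_w = 1/3·w^(-2/3)·z and MU_z = w^(1/3).
MRS = MU_w/MU_z = (1/3)·z/w.
Substitute w = 30: MRS = z/90. Setting z/90 = 7/90 gives z = (7/90)·90 = 7.

z = 7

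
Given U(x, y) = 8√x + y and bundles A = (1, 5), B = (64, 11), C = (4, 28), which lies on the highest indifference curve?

Bundle B

Evaluate utility at each bundle:
U(A) = 13.000.
U(B) = 75.000.
U(C) = 44.000.
Highest utility is B, so B ≻ C ≻ A.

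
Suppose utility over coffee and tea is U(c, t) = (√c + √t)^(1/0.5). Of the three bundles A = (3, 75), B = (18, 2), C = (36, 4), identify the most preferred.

Evaluate utility at each bundle:
U(A) = 108.000.
U(B) = 32.000.
U(C) = 64.000.
Highest utility is A, so A ≻ C ≻ B.

Bundle A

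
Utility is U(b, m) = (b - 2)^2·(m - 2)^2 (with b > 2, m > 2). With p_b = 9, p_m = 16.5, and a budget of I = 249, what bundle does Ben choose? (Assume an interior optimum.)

MU_b = 2·(b−2)·(m−2)^2, MU_m = 2·(b−2)^2·(m−2).
MRS = (m−2)/(b−2).
Tangency: set MRS = p_b/p_m = 9/16.5 = 6/11.
So (m − 2)/(b − 2) = 6/11, i.e. (m − 2) = (6/11)·(b − 2).
Rewrite the budget in excess-of-subsistence terms: 9·(b − 2) + 16.5·(m − 2) = 249 − 9·2 − 16.5·2 = 198.
Substituting, 18·(b − 2) = 198, so b − 2 = 11 and b* = 13.
Then m − 2 = (6/11)·11 = 6, so m* = 8.

b* = 13, m* = 8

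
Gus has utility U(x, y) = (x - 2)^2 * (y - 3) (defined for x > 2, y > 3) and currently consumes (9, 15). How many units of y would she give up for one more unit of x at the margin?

MRS = 24/7

MU_x = 2·(x−2)·(y−3), MU_y = (x−2)^2.
MRS = (2/1)·(y−3)/(x−2).
At (9, 15): MRS = 24/7.
That is, one extra unit of x is worth 24/7 units of y at the margin.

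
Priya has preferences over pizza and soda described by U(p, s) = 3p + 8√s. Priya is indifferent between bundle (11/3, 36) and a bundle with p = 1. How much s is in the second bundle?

s = 49

U(11/3, 36) = 59.
Set U(1, s) = 59 and solve.
With p = 1: 8√s = 59 − 3·1 = 56, so √s = 7 and s = 49.
Check: U(1, 49) = 59.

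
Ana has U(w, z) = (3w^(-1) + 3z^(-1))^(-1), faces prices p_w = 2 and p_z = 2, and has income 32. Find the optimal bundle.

For CES with ρ = -1, MRS = (z/w)^2.
Tangency: set MRS = p_w/p_z = 2/2 = 1.
So (z/w)^2 = 1; taking the square root, z/w = 1, i.e. z = w.
Substitute into the budget 2·w + 2·z = 32: 4·w = 32, so w* = 8 and z* = 8.

w* = 8, z* = 8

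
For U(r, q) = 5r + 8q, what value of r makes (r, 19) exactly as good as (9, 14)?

r = 1

U(9, 14) = 157.
Set U(r, 19) = 157 and solve.
5r + 8·19 = 157 ⇒ 5r = 5 ⇒ r = 1.
Check: U(1, 19) = 157.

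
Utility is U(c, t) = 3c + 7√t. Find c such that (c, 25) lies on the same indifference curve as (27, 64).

U(27, 64) = 137.
Set U(c, 25) = 137 and solve.
With t = 25: √25 = 5, so 3c = 137 − 7·5 = 102 and c = 34.
Check: U(34, 25) = 137.

c = 34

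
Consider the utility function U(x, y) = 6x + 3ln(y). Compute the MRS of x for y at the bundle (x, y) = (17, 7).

MU_x = 6, MU_y = 3/y.
MRS = 6 ÷ (3/y).
At (17, 7): MRS = 14.
So at (17, 7) the consumer would give up 14 units of y for one more unit of x.

MRS = 14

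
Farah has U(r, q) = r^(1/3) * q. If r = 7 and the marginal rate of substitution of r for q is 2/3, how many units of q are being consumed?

q = 14

MU_r = 1/3·r^(-2/3)·q and MU_q = r^(1/3).
MRS = MU_r/MU_q = (1/3)·q/r.
Substitute r = 7: MRS = q/21. Setting q/21 = 2/3 gives q = (2/3)·21 = 14.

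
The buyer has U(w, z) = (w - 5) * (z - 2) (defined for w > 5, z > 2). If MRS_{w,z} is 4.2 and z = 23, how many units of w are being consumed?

w = 10

MU_w = (z−2), MU_z = (w−5).
MRS = (z−2)/(w−5).
Substitute z = 23: MRS = 21/(w − 5). Setting this equal to 4.2 gives w − 5 = 21/4.2 = 5, so w = 10.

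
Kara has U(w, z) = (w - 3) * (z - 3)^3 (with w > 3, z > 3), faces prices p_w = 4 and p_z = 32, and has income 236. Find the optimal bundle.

MU_w = (z−3)^3, MU_z = 3·(w−3)·(z−3)^2.
MRS = (1/3)·(z−3)/(w−3).
Tangency: set MRS = p_w/p_z = 4/32 = 0.125.
So (1/3)·(z − 3)/(w − 3) = 0.125, i.e. (z − 3) = 0.375·(w − 3).
Rewrite the budget in excess-of-subsistence terms: 4·(w − 3) + 32·(z − 3) = 236 − 4·3 − 32·3 = 128.
Substituting, 16·(w − 3) = 128, so w − 3 = 8 and w* = 11.
Then z − 3 = 0.375·8 = 3, so z* = 6.

w* = 11, z* = 6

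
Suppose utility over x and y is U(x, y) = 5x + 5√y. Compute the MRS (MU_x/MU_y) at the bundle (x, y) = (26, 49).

MRS = 14

MU_x = 5, MU_y = 5/(2√y).
MRS = 5 ÷ (5/(2√y)).
At (26, 49): MRS = 14.
So at (26, 49) the consumer would give up 14 units of y for one more unit of x.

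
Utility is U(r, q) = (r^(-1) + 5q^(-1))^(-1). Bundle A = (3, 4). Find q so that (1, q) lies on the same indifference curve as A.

U depends on (r, q) only through S = r^(-1) + 5q^(-1), so equal utility means equal S. At (3, 4): S = 19/12.
With r = 1: 1^(-1) = 1, so 5q^(-1) = 19/12 − 1 = 7/12, i.e. q^(-1) = 7/60.
Hence q = 1/(7/60) = 60/7.
Check: U(1, 60/7) = 0.6316.

q = 60/7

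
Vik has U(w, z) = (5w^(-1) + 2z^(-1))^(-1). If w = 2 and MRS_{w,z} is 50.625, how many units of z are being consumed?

For CES with ρ = -1, MRS = (5/2)·(z/w)^2.
Setting (5/2)·(z/2)^2 = 50.625 gives (z/2)^2 = 20.25, so z/2 = 4.5 and z = 9.

z = 9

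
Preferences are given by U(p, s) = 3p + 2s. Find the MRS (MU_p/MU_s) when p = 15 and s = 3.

MRS = 1.5

MU_p = 3, MU_s = 2, so MRS = 3/2 = 1.5 at every bundle.
At (15, 3): MRS = 1.5.
That is, one extra unit of p is worth 1.5 units of s at the margin.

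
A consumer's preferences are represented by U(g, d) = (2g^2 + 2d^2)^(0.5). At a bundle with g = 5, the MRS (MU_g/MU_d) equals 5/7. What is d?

d = 7

For CES with ρ = 2, MRS = (d/g)^(-1).
Setting (d/5)^(-1) = 5/7 gives d/5 = 1.4 and d = 7.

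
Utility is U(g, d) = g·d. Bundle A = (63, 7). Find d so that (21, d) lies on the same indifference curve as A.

U(63, 7) = 441.
Set U(21, d) = 441 and solve.
With g = 21: d = 441/21 = 21.
Check: U(21, 21) = 441.

d = 21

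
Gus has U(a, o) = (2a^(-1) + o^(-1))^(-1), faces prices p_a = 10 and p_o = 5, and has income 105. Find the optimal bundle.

a* = 7, o* = 7

For CES with ρ = -1, MRS = (2/1)·(o/a)^2.
Tangency: set MRS = p_a/p_o = 10/5 = 2.
So (o/a)^2 = 1; taking the square root, o/a = 1, i.e. o = a.
Substitute into the budget 10·a + 5·o = 105: 15·a = 105, so a* = 7 and o* = 7.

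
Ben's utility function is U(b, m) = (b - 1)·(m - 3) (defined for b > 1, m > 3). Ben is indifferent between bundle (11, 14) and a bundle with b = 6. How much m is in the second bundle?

U(11, 14) = 110.
Set U(6, m) = 110 and solve.
With b = 6: (6 − 1) = 5, so (m − 3) = 110/5 = 22.
So m = 3 + 22 = 25.
Check: U(6, 25) = 110.

m = 25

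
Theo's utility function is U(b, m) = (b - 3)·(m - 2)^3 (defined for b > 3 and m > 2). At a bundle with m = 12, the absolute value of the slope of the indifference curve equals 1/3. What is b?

MU_b = (m−2)^3, MU_m = 3·(b−3)·(m−2)^2.
MRS = (1/3)·(m−2)/(b−3).
Substitute m = 12: MRS = (10/3)/(b − 3). Setting this equal to 1/3 gives b − 3 = (10/3)/(1/3) = 10, so b = 13.

b = 13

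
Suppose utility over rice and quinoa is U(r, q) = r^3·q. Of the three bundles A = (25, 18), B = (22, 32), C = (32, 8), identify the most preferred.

Evaluate utility at each bundle:
U(A) = 281250.
U(B) = 340736.
U(C) = 262144.
Highest utility is B, so B ≻ A ≻ C.

Bundle B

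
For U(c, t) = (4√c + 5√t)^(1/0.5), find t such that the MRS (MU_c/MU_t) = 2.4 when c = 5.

For CES with ρ = 0.5, MRS = (4/5)·√(t/c).
Setting (4/5)·√(t/5) = 2.4 gives √(t/5) = 3, so t/5 = 9 and t = 45.

t = 45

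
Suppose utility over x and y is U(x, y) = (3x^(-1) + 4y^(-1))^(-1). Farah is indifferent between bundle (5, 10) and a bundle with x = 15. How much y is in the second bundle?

U depends on (x, y) only through S = 3x^(-1) + 4y^(-1), so equal utility means equal S. At (5, 10): S = 1.
With x = 15: 3·15^(-1) = 0.2, so 4y^(-1) = 1 − 0.2 = 0.8, i.e. y^(-1) = 0.2.
Hence y = 1/0.2 = 5.
Check: U(15, 5) = 1.

y = 5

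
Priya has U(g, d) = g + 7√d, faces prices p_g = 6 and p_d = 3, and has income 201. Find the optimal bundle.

g* = 9, d* = 49

MU_g = 1, MU_d = 7/(2√d).
MRS = 1 ÷ (7/(2√d)).
Tangency: set MRS = p_g/p_d = 6/3 = 2.
MRS depends only on d: (2/7)·√d = 2 ⇒ √d = 2/(2/7) = 7 ⇒ d* = 49.
From the budget, 6·g = 201 − 3·49 = 54, so g* = 9.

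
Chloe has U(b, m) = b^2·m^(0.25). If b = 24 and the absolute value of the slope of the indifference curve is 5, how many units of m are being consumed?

m = 15

MU_b = 2·b·m^(0.25) and MU_m = 0.25·b^2·m^(-0.75).
MRS = MU_b/MU_m = (8)·m/b.
Substitute b = 24: MRS = m/3. Setting m/3 = 5 gives m = 5·3 = 15.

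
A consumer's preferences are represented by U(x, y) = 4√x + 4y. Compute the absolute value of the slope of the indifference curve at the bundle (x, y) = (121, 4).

MU_x = 4/(2√x), MU_y = 4.
MRS = 4/(2√x) ÷ 4.
At (121, 4): MRS = 1/22.
That is, one extra unit of x is worth 1/22 units of y at the margin.

MRS = 1/22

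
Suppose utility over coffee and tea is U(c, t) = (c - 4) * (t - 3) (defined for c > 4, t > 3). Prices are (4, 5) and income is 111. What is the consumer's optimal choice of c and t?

MU_c = (t−3), MU_t = (c−4).
MRS = (t−3)/(c−4).
Tangency: set MRS = p_c/p_t = 4/5 = 0.8.
So (t − 3)/(c − 4) = 0.8, i.e. (t − 3) = 0.8·(c − 4).
Rewrite the budget in excess-of-subsistence terms: 4·(c − 4) + 5·(t − 3) = 111 − 4·4 − 5·3 = 80.
Substituting, 8·(c − 4) = 80, so c − 4 = 10 and c* = 14.
Then t − 3 = 0.8·10 = 8, so t* = 11.

c* = 14, t* = 11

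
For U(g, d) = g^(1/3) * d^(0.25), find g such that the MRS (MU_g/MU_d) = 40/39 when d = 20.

MU_g = 1/3·g^(-2/3)·d^(0.25) and MU_d = 0.25·g^(1/3)·d^(-0.75).
MRS = MU_g/MU_d = (4/3)·d/g.
Substitute d = 20: MRS = (80/3)/g. Setting (80/3)/g = 40/39 gives g = (80/3)/(40/39) = 26.

g = 26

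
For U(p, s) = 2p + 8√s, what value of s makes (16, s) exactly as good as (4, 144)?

s = 81

U(4, 144) = 104.
Set U(16, s) = 104 and solve.
With p = 16: 8√s = 104 − 2·16 = 72, so √s = 9 and s = 81.
Check: U(16, 81) = 104.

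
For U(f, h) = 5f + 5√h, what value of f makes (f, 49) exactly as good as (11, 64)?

U(11, 64) = 95.
Set U(f, 49) = 95 and solve.
With h = 49: √49 = 7, so 5f = 95 − 5·7 = 60 and f = 12.
Check: U(12, 49) = 95.

f = 12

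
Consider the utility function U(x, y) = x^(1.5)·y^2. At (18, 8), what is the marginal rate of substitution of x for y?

MRS = 1/3

MU_x = 1.5·√x·y^2 and MU_y = 2·x^(1.5)·y.
MRS = MU_x/MU_y = (0.75)·y/x.
At (18, 8): MRS = 1/3.
The indifference curve has slope −1/3 at this bundle.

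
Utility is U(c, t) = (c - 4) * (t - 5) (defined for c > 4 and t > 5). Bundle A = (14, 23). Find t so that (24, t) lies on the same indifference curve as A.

t = 14

U(14, 23) = 180.
Set U(24, t) = 180 and solve.
With c = 24: (24 − 4) = 20, so (t − 5) = 180/20 = 9.
So t = 5 + 9 = 14.
Check: U(24, 14) = 180.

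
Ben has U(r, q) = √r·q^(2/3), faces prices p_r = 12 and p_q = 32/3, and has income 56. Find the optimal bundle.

MU_r = 0.5·r^(-0.5)·q^(2/3) and MU_q = 2/3·√r·q^(-1/3).
MRS = MU_r/MU_q = (0.75)·q/r.
Tangency: set MRS = p_r/p_q = 12/(32/3) = 1.125.
So (0.75)·q/r = 1.125, i.e. q = 1.5·r.
Substitute into the budget 12·r + (32/3)·q = 56: 28·r = 56, so r* = 2.
Then q* = 1.5·2 = 3.

r* = 2, q* = 3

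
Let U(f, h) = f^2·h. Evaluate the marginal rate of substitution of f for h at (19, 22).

MRS = 44/19

MU_f = 2·f·h and MU_h = f^2.
MRS = MU_f/MU_h = (2/1)·h/f.
At (19, 22): MRS = 44/19.
The indifference curve has slope −44/19 at this bundle.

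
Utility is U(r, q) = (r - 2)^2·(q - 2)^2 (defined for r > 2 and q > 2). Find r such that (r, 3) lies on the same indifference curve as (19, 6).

r = 70

U(19, 6) = 4624.
Set U(r, 3) = 4624 and solve.
With q = 3: (3 − 2)^2 = 1, so (r − 2)^2 = 4624/1 = 4624.
Taking the square root (with r > 2): r − 2 = 68, so r = 70.
Check: U(70, 3) = 4624.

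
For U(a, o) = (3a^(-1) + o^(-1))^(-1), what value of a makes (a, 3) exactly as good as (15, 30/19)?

a = 6

U depends on (a, o) only through S = 3a^(-1) + o^(-1), so equal utility means equal S. At (15, 30/19): S = 5/6.
With o = 3: 3^(-1) = 1/3, so 3a^(-1) = 5/6 − 1/3 = 0.5, i.e. a^(-1) = 1/6.
Hence a = 1/(1/6) = 6.
Check: U(6, 3) = 1.2.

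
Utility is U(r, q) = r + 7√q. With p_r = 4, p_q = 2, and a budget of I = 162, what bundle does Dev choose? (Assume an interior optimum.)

r* = 16, q* = 49

MU_r = 1, MU_q = 7/(2√q).
MRS = 1 ÷ (7/(2√q)).
Tangency: set MRS = p_r/p_q = 4/2 = 2.
MRS depends only on q: (2/7)·√q = 2 ⇒ √q = 2/(2/7) = 7 ⇒ q* = 49.
From the budget, 4·r = 162 − 2·49 = 64, so r* = 16.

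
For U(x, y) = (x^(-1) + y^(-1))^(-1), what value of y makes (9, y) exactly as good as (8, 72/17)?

y = 4

U depends on (x, y) only through S = x^(-1) + y^(-1), so equal utility means equal S. At (8, 72/17): S = 13/36.
With x = 9: 9^(-1) = 1/9, so y^(-1) = 13/36 − 1/9 = 0.25.
Hence y = 1/0.25 = 4.
Check: U(9, 4) = 2.7692.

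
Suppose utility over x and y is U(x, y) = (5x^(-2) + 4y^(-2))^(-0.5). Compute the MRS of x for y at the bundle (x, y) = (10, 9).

MRS = 729/800

For CES with ρ = -2, MRS = (5/4)·(y/x)^3.
At (10, 9): MRS = 729/800.
So at (10, 9) the consumer would give up 729/800 units of y for one more unit of x.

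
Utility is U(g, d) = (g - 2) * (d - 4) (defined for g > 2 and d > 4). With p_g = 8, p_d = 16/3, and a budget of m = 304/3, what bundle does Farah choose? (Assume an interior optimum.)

MU_g = (d−4), MU_d = (g−2).
MRS = (d−4)/(g−2).
Tangency: set MRS = p_g/p_d = 8/(16/3) = 1.5.
So (d − 4)/(g − 2) = 1.5, i.e. (d − 4) = 1.5·(g − 2).
Rewrite the budget in excess-of-subsistence terms: 8·(g − 2) + (16/3)·(d − 4) = 304/3 − 8·2 − (16/3)·4 = 64.
Substituting, 16·(g − 2) = 64, so g − 2 = 4 and g* = 6.
Then d − 4 = 1.5·4 = 6, so d* = 10.

g* = 6, d* = 10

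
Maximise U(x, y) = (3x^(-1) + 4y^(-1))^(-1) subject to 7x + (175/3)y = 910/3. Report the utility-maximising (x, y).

x* = 10, y* = 4

For CES with ρ = -1, MRS = (3/4)·(y/x)^2.
Tangency: set MRS = p_x/p_y = 7/(175/3) = 3/25.
So (y/x)^2 = 4/25; taking the square root, y/x = 0.4, i.e. y = 0.4·x.
Substitute into the budget 7·x + (175/3)·y = 910/3: (91/3)·x = 910/3, so x* = 10 and y* = 0.4·10 = 4.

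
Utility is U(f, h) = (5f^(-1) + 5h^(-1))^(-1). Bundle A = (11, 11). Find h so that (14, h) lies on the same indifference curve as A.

U depends on (f, h) only through S = 5f^(-1) + 5h^(-1), so equal utility means equal S. At (11, 11): S = 10/11.
With f = 14: 5·14^(-1) = 5/14, so 5h^(-1) = 10/11 − 5/14 = 85/154, i.e. h^(-1) = 17/154.
Hence h = 1/(17/154) = 154/17.
Check: U(14, 154/17) = 1.1.

h = 154/17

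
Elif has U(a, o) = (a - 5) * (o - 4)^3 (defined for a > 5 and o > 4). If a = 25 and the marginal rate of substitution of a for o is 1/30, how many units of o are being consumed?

o = 6

MU_a = (o−4)^3, MU_o = 3·(a−5)·(o−4)^2.
MRS = (1/3)·(o−4)/(a−5).
Substitute a = 25: MRS = (o − 4)/60. Setting this equal to 1/30 gives o − 4 = (1/30)·60 = 2, so o = 6.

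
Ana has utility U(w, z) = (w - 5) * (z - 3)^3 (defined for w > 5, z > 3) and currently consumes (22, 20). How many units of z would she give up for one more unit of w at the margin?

MRS = 1/3

MU_w = (z−3)^3, MU_z = 3·(w−5)·(z−3)^2.
MRS = (1/3)·(z−3)/(w−5).
At (22, 20): MRS = 1/3.
So at (22, 20) the consumer would give up 1/3 units of z for one more unit of w.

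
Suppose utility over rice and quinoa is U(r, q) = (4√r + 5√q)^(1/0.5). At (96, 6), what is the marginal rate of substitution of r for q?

For CES with ρ = 0.5, MRS = (4/5)·√(q/r).
At (96, 6): MRS = 0.2.
The indifference curve has slope −0.2 at this bundle.

MRS = 0.2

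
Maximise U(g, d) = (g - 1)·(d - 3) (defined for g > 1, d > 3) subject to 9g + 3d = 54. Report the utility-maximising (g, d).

g* = 3, d* = 9

MU_g = (d−3), MU_d = (g−1).
MRS = (d−3)/(g−1).
Tangency: set MRS = p_g/p_d = 9/3 = 3.
So (d − 3)/(g − 1) = 3, i.e. (d − 3) = 3·(g − 1).
Rewrite the budget in excess-of-subsistence terms: 9·(g − 1) + 3·(d − 3) = 54 − 9·1 − 3·3 = 36.
Substituting, 18·(g − 1) = 36, so g − 1 = 2 and g* = 3.
Then d − 3 = 3·2 = 6, so d* = 9.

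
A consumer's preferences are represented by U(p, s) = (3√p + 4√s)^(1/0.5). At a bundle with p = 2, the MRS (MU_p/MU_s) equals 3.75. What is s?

s = 50

For CES with ρ = 0.5, MRS = (3/4)·√(s/p).
Setting (3/4)·√(s/2) = 3.75 gives √(s/2) = 5, so s/2 = 25 and s = 50.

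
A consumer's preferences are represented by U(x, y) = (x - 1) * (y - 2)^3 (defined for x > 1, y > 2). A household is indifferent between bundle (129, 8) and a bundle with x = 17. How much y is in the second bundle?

U(129, 8) = 27648.
Set U(17, y) = 27648 and solve.
With x = 17: (17 − 1) = 16, so (y − 2)^3 = 27648/16 = 1728.
Taking the cube root (with y > 2): y − 2 = 12, so y = 14.
Check: U(17, 14) = 27648.

y = 14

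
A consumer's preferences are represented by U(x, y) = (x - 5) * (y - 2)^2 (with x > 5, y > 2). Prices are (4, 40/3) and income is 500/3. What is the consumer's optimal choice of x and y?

x* = 15, y* = 8

MU_x = (y−2)^2, MU_y = 2·(x−5)·(y−2).
MRS = (1/2)·(y−2)/(x−5).
Tangency: set MRS = p_x/p_y = 4/(40/3) = 0.3.
So (1/2)·(y − 2)/(x − 5) = 0.3, i.e. (y − 2) = 0.6·(x − 5).
Rewrite the budget in excess-of-subsistence terms: 4·(x − 5) + (40/3)·(y − 2) = 500/3 − 4·5 − (40/3)·2 = 120.
Substituting, 12·(x − 5) = 120, so x − 5 = 10 and x* = 15.
Then y − 2 = 0.6·10 = 6, so y* = 8.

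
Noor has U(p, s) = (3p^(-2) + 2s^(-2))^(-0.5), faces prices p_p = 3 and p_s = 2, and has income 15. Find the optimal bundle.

p* = 3, s* = 3

For CES with ρ = -2, MRS = (3/2)·(s/p)^3.
Tangency: set MRS = p_p/p_s = 3/2 = 1.5.
So (s/p)^3 = 1; taking the cube root, s/p = 1, i.e. s = p.
Substitute into the budget 3·p + 2·s = 15: 5·p = 15, so p* = 3 and s* = 3.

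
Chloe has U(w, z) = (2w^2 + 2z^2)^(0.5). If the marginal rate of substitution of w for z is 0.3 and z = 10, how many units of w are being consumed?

For CES with ρ = 2, MRS = (z/w)^(-1).
Setting (10/w)^(-1) = 0.3 gives 10/w = 10/3 and w = 3.

w = 3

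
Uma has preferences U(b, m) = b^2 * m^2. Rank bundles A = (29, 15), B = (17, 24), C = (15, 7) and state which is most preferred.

Bundle A

Evaluate utility at each bundle:
U(A) = 189225.
U(B) = 166464.
U(C) = 11025.
Highest utility is A, so A ≻ B ≻ C.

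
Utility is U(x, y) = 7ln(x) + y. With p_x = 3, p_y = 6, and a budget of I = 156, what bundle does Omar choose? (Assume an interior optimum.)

MU_x = 7/x, MU_y = 1.
MRS = 7/x ÷ 1.
Tangency: set MRS = p_x/p_y = 3/6 = 0.5.
MRS depends only on x: 7/x = 0.5 ⇒ x* = 7/0.5 = 14.
From the budget, 6·y = 156 − 3·14 = 114, so y* = 19.

x* = 14, y* = 19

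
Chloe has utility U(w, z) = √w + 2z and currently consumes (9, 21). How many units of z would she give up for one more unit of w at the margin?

MRS = 1/12

MU_w = 1/(2√w), MU_z = 2.
MRS = 1/(2√w) ÷ 2.
At (9, 21): MRS = 1/12.
The indifference curve has slope −1/12 at this bundle.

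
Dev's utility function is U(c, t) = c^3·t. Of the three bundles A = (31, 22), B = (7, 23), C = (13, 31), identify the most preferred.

Evaluate utility at each bundle:
U(A) = 655402.
U(B) = 7889.
U(C) = 68107.
Highest utility is A, so A ≻ C ≻ B.

Bundle A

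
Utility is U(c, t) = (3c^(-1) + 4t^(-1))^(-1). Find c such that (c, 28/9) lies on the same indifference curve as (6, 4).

c = 14

U depends on (c, t) only through S = 3c^(-1) + 4t^(-1), so equal utility means equal S. At (6, 4): S = 1.5.
With t = 28/9: 4·(28/9)^(-1) = 9/7, so 3c^(-1) = 1.5 − 9/7 = 3/14, i.e. c^(-1) = 1/14.
Hence c = 1/(1/14) = 14.
Check: U(14, 28/9) = 0.6667.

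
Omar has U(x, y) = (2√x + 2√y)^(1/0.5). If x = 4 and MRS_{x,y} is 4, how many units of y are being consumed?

For CES with ρ = 0.5, MRS = √(y/x).
Setting √(y/4) = 4 gives y/4 = 16 and y = 64.

y = 64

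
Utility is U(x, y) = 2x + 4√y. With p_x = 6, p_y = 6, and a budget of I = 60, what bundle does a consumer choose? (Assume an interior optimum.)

x* = 9, y* = 1

MU_x = 2, MU_y = 4/(2√y).
MRS = 2 ÷ (4/(2√y)).
Tangency: set MRS = p_x/p_y = 6/6 = 1.
MRS depends only on y: √y = 1 ⇒ √y = 1 ⇒ y* = 1.
From the budget, 6·x = 60 − 6·1 = 54, so x* = 9.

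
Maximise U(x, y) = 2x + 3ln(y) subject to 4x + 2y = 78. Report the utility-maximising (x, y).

MU_x = 2, MU_y = 3/y.
MRS = 2 ÷ (3/y).
Tangency: set MRS = p_x/p_y = 4/2 = 2.
MRS depends only on y: (2/3)·y = 2 ⇒ y* = 2/(2/3) = 3.
From the budget, 4·x = 78 − 2·3 = 72, so x* = 18.

x* = 18, y* = 3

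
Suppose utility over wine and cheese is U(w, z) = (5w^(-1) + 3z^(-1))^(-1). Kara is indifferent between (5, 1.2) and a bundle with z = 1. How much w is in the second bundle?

U depends on (w, z) only through S = 5w^(-1) + 3z^(-1), so equal utility means equal S. At (5, 1.2): S = 3.5.
With z = 1: 3·1^(-1) = 3, so 5w^(-1) = 3.5 − 3 = 0.5, i.e. w^(-1) = 0.1.
Hence w = 1/0.1 = 10.
Check: U(10, 1) = 0.2857.

w = 10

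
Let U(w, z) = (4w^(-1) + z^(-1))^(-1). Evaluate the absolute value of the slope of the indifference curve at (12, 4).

MRS = 4/9

For CES with ρ = -1, MRS = (4/1)·(z/w)^2.
At (12, 4): MRS = 4/9.
So at (12, 4) the consumer would give up 4/9 units of z for one more unit of w.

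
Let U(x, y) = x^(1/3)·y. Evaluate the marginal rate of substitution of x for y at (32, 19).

MRS = 19/96

MU_x = 1/3·x^(-2/3)·y and MU_y = x^(1/3).
MRS = MU_x/MU_y = (1/3)·y/x.
At (32, 19): MRS = 19/96.
That is, one extra unit of x is worth 19/96 units of y at the margin.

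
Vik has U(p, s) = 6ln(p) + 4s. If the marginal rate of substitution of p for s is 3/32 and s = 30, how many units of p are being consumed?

p = 16

MU_p = 6/p, MU_s = 4.
MRS = 6/p ÷ 4.
MRS depends only on p: 1.5/p = 3/32 ⇒ p = 1.5/(3/32) = 16.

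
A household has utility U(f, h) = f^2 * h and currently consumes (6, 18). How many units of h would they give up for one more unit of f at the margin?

MU_f = 2·f·h and MU_h = f^2.
MRS = MU_f/MU_h = (2/1)·h/f.
At (6, 18): MRS = 6.
That is, one extra unit of f is worth 6 units of h at the margin.

MRS = 6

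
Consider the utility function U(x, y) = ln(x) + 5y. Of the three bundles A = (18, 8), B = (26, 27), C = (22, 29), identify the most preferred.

Evaluate utility at each bundle:
U(A) = 42.890.
U(B) = 138.258.
U(C) = 148.091.
Highest utility is C, so C ≻ B ≻ A.

Bundle C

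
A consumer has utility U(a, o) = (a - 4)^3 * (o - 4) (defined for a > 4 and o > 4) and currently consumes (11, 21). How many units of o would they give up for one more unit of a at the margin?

MRS = 51/7

MU_a = 3·(a−4)^2·(o−4), MU_o = (a−4)^3.
MRS = (3/1)·(o−4)/(a−4).
At (11, 21): MRS = 51/7.
The indifference curve has slope −51/7 at this bundle.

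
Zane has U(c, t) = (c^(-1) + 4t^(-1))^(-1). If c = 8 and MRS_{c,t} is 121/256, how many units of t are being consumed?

For CES with ρ = -1, MRS = (1/4)·(t/c)^2.
Setting (1/4)·(t/8)^2 = 121/256 gives (t/8)^2 = 121/64, so t/8 = 1.375 and t = 11.

t = 11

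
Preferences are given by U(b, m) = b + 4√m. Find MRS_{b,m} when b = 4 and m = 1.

MU_b = 1, MU_m = 4/(2√m).
MRS = 1 ÷ (4/(2√m)).
At (4, 1): MRS = 0.5.
That is, one extra unit of b is worth 0.5 units of m at the margin.

MRS = 0.5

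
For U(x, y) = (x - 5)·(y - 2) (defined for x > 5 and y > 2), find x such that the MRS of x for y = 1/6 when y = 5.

MU_x = (y−2), MU_y = (x−5).
MRS = (y−2)/(x−5).
Substitute y = 5: MRS = 3/(x − 5). Setting this equal to 1/6 gives x − 5 = 3/(1/6) = 18, so x = 23.

x = 23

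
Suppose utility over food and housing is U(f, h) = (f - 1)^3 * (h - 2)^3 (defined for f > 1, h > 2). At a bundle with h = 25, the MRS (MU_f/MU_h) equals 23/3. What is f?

MU_f = 3·(f−1)^2·(h−2)^3, MU_h = 3·(f−1)^3·(h−2)^2.
MRS = (h−2)/(f−1).
Substitute h = 25: MRS = 23/(f − 1). Setting this equal to 23/3 gives f − 1 = 23/(23/3) = 3, so f = 4.

f = 4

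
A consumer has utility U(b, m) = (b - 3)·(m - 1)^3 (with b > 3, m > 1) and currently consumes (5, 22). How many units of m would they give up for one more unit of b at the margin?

MRS = 3.5

MU_b = (m−1)^3, MU_m = 3·(b−3)·(m−1)^2.
MRS = (1/3)·(m−1)/(b−3).
At (5, 22): MRS = 3.5.
The indifference curve has slope −3.5 at this bundle.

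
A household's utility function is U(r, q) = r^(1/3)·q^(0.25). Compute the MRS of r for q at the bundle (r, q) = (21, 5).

MRS = 20/63

MU_r = 1/3·r^(-2/3)·q^(0.25) and MU_q = 0.25·r^(1/3)·q^(-0.75).
MRS = MU_r/MU_q = (4/3)·q/r.
At (21, 5): MRS = 20/63.
The indifference curve has slope −20/63 at this bundle.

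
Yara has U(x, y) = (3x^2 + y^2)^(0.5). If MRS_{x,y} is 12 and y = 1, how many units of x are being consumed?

For CES with ρ = 2, MRS = (3/1)·(y/x)^(-1).
Setting (3/1)·(1/x)^(-1) = 12 gives (1/x)^(-1) = 4, so 1/x = 0.25 and x = 4.

x = 4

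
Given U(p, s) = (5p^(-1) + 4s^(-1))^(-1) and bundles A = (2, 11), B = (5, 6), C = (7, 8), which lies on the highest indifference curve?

Bundle C

Evaluate utility at each bundle:
U(A) = 0.349.
U(B) = 0.600.
U(C) = 0.824.
Highest utility is C, so C ≻ B ≻ A.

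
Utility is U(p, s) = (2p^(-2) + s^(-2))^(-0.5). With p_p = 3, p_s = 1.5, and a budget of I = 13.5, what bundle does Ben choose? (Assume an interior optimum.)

For CES with ρ = -2, MRS = (2/1)·(s/p)^3.
Tangency: set MRS = p_p/p_s = 3/1.5 = 2.
So (s/p)^3 = 1; taking the cube root, s/p = 1, i.e. s = p.
Substitute into the budget 3·p + 1.5·s = 13.5: 4.5·p = 13.5, so p* = 3 and s* = 3.

p* = 3, s* = 3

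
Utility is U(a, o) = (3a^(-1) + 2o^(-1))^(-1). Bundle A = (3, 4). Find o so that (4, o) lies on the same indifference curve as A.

U depends on (a, o) only through S = 3a^(-1) + 2o^(-1), so equal utility means equal S. At (3, 4): S = 1.5.
With a = 4: 3·4^(-1) = 0.75, so 2o^(-1) = 1.5 − 0.75 = 0.75, i.e. o^(-1) = 0.375.
Hence o = 1/0.375 = 8/3.
Check: U(4, 8/3) = 0.6667.

o = 8/3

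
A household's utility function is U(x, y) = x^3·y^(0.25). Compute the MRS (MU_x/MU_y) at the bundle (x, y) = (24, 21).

MRS = 10.5

MU_x = 3·x^2·y^(0.25) and MU_y = 0.25·x^3·y^(-0.75).
MRS = MU_x/MU_y = (12)·y/x.
At (24, 21): MRS = 10.5.
The indifference curve has slope −10.5 at this bundle.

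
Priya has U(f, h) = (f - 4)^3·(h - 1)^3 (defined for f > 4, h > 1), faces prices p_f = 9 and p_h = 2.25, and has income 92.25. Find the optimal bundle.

f* = 7, h* = 13

MU_f = 3·(f−4)^2·(h−1)^3, MU_h = 3·(f−4)^3·(h−1)^2.
MRS = (h−1)/(f−4).
Tangency: set MRS = p_f/p_h = 9/2.25 = 4.
So (h − 1)/(f − 4) = 4, i.e. (h − 1) = 4·(f − 4).
Rewrite the budget in excess-of-subsistence terms: 9·(f − 4) + 2.25·(h − 1) = 92.25 − 9·4 − 2.25·1 = 54.
Substituting, 18·(f − 4) = 54, so f − 4 = 3 and f* = 7.
Then h − 1 = 4·3 = 12, so h* = 13.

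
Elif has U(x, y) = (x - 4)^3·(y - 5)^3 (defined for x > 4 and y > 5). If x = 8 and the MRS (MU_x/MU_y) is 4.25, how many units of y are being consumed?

y = 22

MU_x = 3·(x−4)^2·(y−5)^3, MU_y = 3·(x−4)^3·(y−5)^2.
MRS = (y−5)/(x−4).
Substitute x = 8: MRS = (y − 5)/4. Setting this equal to 4.25 gives y − 5 = 4.25·4 = 17, so y = 22.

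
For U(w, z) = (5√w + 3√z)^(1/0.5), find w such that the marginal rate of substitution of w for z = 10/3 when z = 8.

For CES with ρ = 0.5, MRS = (5/3)·√(z/w).
Setting (5/3)·√(8/w) = 10/3 gives √(8/w) = 2, so 8/w = 4 and w = 2.

w = 2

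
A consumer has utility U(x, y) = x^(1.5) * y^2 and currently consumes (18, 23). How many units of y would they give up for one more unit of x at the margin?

MRS = 23/24

MU_x = 1.5·√x·y^2 and MU_y = 2·x^(1.5)·y.
MRS = MU_x/MU_y = (0.75)·y/x.
At (18, 23): MRS = 23/24.
The indifference curve has slope −23/24 at this bundle.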